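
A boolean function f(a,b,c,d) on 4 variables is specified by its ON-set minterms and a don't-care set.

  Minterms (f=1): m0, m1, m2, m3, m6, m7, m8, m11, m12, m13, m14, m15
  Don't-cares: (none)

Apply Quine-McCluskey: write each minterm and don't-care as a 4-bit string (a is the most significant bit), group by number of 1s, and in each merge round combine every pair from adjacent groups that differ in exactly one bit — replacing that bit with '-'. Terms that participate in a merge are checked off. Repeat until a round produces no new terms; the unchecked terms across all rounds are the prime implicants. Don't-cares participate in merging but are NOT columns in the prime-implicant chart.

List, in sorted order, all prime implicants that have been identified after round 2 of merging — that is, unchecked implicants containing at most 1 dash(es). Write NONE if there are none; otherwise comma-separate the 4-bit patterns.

-000, 1-00

[col 0] 0000*, 0001*, 0010*, 0011*, 0110*, 0111*, 1000*, 1011*, 1100*, 1101*, 1110*, 1111*
[col 1] -000, -011*, -110*, -111*, 0-10*, 0-11*, 00-0*, 00-1*, 000-*, 001-*, 011-*, 1-00, 1-11*, 11-0*, 11-1*, 110-*, 111-*
[col 2] --11, -11-, 0-1-, 00--, 11--
Prime implicants: --11, -000, -11-, 0-1-, 00--, 1-00, 11--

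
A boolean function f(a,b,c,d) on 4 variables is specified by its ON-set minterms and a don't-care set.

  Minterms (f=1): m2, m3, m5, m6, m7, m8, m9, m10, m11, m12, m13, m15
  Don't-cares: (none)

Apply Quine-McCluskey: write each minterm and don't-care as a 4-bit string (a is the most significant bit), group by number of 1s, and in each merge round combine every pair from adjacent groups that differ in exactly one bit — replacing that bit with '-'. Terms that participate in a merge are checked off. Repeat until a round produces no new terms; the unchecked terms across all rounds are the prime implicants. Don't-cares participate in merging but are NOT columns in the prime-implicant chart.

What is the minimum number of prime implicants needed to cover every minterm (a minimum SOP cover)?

[col 0] 0010*, 0011*, 0101*, 0110*, 0111*, 1000*, 1001*, 1010*, 1011*, 1100*, 1101*, 1111*
[col 1] -010*, -011*, -101*, -111*, 0-10*, 0-11*, 001-*, 01-1*, 011-*, 1-00*, 1-01*, 1-11*, 10-0*, 10-1*, 100-*, 101-*, 11-1*, 110-*
[col 2] --11, -01-, -1-1, 0-1-, 1--1, 1-0-, 10--
Prime implicants: --11, -01-, -1-1, 0-1-, 1--1, 1-0-, 10--
PI chart (minterm → PIs covering it):
  2 | -01-,0-1-
  3 | --11,-01-,0-1-
  5 | -1-1  (sole → essential)
  6 | 0-1-  (sole → essential)
  7 | --11,-1-1,0-1-
  8 | 1-0-,10--
  9 | 1--1,1-0-,10--
  10 | -01-,10--
  11 | --11,-01-,1--1,10--
  12 | 1-0-  (sole → essential)
  13 | -1-1,1--1,1-0-
  15 | --11,-1-1,1--1
Essential prime implicants: -1-1, 0-1-, 1-0-
Petrick residual → -01-
Minimum SOP uses 4 PIs: b'c + bd + a'c + ac'

4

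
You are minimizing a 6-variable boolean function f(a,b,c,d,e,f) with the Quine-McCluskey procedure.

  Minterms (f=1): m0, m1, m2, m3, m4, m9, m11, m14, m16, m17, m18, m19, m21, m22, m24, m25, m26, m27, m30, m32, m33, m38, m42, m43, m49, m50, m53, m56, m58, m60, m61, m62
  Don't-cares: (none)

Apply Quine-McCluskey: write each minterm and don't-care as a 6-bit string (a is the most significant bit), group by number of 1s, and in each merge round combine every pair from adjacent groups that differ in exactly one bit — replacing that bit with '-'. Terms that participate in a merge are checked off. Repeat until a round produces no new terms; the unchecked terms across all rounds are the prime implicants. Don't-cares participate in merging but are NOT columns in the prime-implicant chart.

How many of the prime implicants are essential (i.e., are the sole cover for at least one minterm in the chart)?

9

[col 0] 000000*, 000001*, 000010*, 000011*, 000100*, 001001*, 001011*, 001110*, 010000*, 010001*, 010010*, 010011*, 010101*, 010110*, 011000*, 011001*, 011010*, 011011*, 011110*, 100000*, 100001*, 100110, 101010*, 101011*, 110001*, 110010*, 110101*, 111000*, 111010*, 111100*, 111101*, 111110*
[col 1] -00000*, -00001*, -01011, -10001*, -10010*, -10101*, -11000*, -11010*, -11110*, 0-0000*, 0-0001*, 0-0010*, 0-0011*, 0-1001*, 0-1011*, 0-1110, 00-001*, 00-011*, 000-00, 0000-0*, 0000-1*, 00000-*, 00001-*, 0010-1*, 01-000*, 01-001*, 01-010*, 01-011*, 01-110*, 010-01*, 010-10*, 0100-0*, 0100-1*, 01000-*, 01001-*, 011-10*, 0110-0*, 0110-1*, 01100-*, 01101-*, 1-0001*, 1-1010, 10000-*, 10101-, 11-010*, 11-101, 110-01*, 111-00*, 111-10*, 1110-0*, 1111-0*, 11110-
[col 2] --0001, -0000-, -1-010, -10-01, -11-10, -110-0, 0--001*, 0--011*, 0-00-0*, 0-00-1*, 0-000-*, 0-001-*, 0-10-1*, 00-0-1*, 0000--*, 01--10, 01-0-0*, 01-0-1*, 01-00-*, 01-01-*, 0100--*, 0110--*, 111--0
[col 3] 0--0-1, 0-00--, 01-0--
Prime implicants: --0001, -0000-, -01011, -1-010, -10-01, -11-10, -110-0, 0--0-1, 0-00--, 0-1110, 000-00, 01--10, 01-0--, 1-1010, 100110, 10101-, 11-101, 111--0, 11110-
PI chart (minterm → PIs covering it):
  0 | -0000-,0-00--,000-00
  1 | --0001,-0000-,0--0-1,0-00--
  2 | 0-00--  (sole → essential)
  3 | 0--0-1,0-00--
  4 | 000-00  (sole → essential)
  9 | 0--0-1  (sole → essential)
  11 | -01011,0--0-1
  14 | 0-1110  (sole → essential)
  16 | 0-00--,01-0--
  17 | --0001,-10-01,0--0-1,0-00--,01-0--
  18 | -1-010,0-00--,01--10,01-0--
  19 | 0--0-1,0-00--,01-0--
  21 | -10-01  (sole → essential)
  22 | 01--10  (sole → essential)
  24 | -110-0,01-0--
  25 | 0--0-1,01-0--
  26 | -1-010,-11-10,-110-0,01--10,01-0--
  27 | 0--0-1,01-0--
  30 | -11-10,0-1110,01--10
  32 | -0000-  (sole → essential)
  33 | --0001,-0000-
  38 | 100110  (sole → essential)
  42 | 1-1010,10101-
  43 | -01011,10101-
  49 | --0001,-10-01
  50 | -1-010  (sole → essential)
  53 | -10-01,11-101
  56 | -110-0,111--0
  58 | -1-010,-11-10,-110-0,1-1010,111--0
  60 | 111--0,11110-
  61 | 11-101,11110-
  62 | -11-10,111--0
Essential prime implicants: -0000-, -1-010, -10-01, 0--0-1, 0-00--, 0-1110, 000-00, 01--10, 100110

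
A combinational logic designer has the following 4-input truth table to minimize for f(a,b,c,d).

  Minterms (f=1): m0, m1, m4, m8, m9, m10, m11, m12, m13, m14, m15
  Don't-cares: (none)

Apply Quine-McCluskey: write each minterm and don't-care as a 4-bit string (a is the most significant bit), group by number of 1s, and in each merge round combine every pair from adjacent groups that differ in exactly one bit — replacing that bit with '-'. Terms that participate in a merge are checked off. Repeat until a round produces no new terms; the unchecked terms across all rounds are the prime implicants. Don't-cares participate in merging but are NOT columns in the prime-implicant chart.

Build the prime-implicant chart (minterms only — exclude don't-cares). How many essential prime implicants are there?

[col 0] 0000*, 0001*, 0100*, 1000*, 1001*, 1010*, 1011*, 1100*, 1101*, 1110*, 1111*
[col 1] -000*, -001*, -100*, 0-00*, 000-*, 1-00*, 1-01*, 1-10*, 1-11*, 10-0*, 10-1*, 100-*, 101-*, 11-0*, 11-1*, 110-*, 111-*
[col 2] --00, -00-, 1--0*, 1--1*, 1-0-*, 1-1-*, 10--*, 11--*
[col 3] 1---
Prime implicants: --00, -00-, 1---
PI chart (minterm → PIs covering it):
  0 | --00,-00-
  1 | -00-  (sole → essential)
  4 | --00  (sole → essential)
  8 | --00,-00-,1---
  9 | -00-,1---
  10 | 1---  (sole → essential)
  11 | 1---  (sole → essential)
  12 | --00,1---
  13 | 1---  (sole → essential)
  14 | 1---  (sole → essential)
  15 | 1---  (sole → essential)
Essential prime implicants: --00, -00-, 1---

3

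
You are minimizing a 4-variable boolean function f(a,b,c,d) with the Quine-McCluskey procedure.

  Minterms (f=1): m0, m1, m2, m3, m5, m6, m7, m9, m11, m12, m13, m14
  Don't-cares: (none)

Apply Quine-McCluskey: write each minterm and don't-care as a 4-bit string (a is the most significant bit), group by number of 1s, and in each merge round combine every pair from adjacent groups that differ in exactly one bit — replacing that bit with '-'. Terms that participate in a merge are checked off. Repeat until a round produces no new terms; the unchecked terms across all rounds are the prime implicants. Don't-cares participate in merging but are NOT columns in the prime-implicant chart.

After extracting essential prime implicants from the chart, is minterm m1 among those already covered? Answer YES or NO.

size-2^0 implicants → 0000(✓)  0001(✓)  0010(✓)  0011(✓)  0101(✓)  0110(✓)  0111(✓)  1001(✓)  1011(✓)  1100(✓)  1101(✓)  1110(✓)
size-2^1 implicants → -001(✓)  -011(✓)  -101(✓)  -110  0-01(✓)  0-10(✓)  0-11(✓)  00-0(✓)  00-1(✓)  000-(✓)  001-(✓)  01-1(✓)  011-(✓)  1-01(✓)  10-1(✓)  11-0  110-
size-2^2 implicants → --01  -0-1  0--1  0-1-  00--
Unchecked terms (primes): --01, -0-1, -110, 0--1, 0-1-, 00--, 11-0, 110-
Minterm coverage:
  m0 ⊆ 00-- [E]
  m1 ⊆ --01,-0-1,0--1,00--
  m2 ⊆ 0-1-,00--
  m3 ⊆ -0-1,0--1,0-1-,00--
  m5 ⊆ --01,0--1
  m6 ⊆ -110,0-1-
  m7 ⊆ 0--1,0-1-
  m9 ⊆ --01,-0-1
  m11 ⊆ -0-1 [E]
  m12 ⊆ 11-0,110-
  m13 ⊆ --01,110-
  m14 ⊆ -110,11-0
E = {-0-1, 00--}

YES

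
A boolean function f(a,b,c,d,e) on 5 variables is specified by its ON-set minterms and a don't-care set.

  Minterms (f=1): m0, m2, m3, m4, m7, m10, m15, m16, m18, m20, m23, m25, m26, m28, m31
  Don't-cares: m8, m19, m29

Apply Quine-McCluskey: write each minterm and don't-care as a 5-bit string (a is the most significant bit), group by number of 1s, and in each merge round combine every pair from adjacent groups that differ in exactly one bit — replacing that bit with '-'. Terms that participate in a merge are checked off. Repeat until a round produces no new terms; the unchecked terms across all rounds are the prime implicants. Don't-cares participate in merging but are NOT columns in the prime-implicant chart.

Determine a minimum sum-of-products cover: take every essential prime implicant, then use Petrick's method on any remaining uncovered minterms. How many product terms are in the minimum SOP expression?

[col 0] 00000*, 00010*, 00011*, 00100*, 00111*, 01000*, 01010*, 01111*, 10000*, 10010*, 10011*, 10100*, 10111*, 11001*, 11010*, 11100*, 11101*, 11111*
[col 1] -0000*, -0010*, -0011*, -0100*, -0111*, -1010*, -1111*, 0-000*, 0-010*, 0-111*, 00-00*, 00-11*, 000-0*, 0001-*, 010-0*, 1-010*, 1-100, 1-111*, 10-00*, 10-11*, 100-0*, 1001-*, 11-01, 111-1, 1110-
[col 2] --010, --111, -0-00, -0-11, -00-0, -001-, 0-0-0
Prime implicants: --010, --111, -0-00, -0-11, -00-0, -001-, 0-0-0, 1-100, 11-01, 111-1, 1110-
PI chart (minterm → PIs covering it):
  0 | -0-00,-00-0,0-0-0
  2 | --010,-00-0,-001-,0-0-0
  3 | -0-11,-001-
  4 | -0-00  (sole → essential)
  7 | --111,-0-11
  10 | --010,0-0-0
  15 | --111  (sole → essential)
  16 | -0-00,-00-0
  18 | --010,-00-0,-001-
  20 | -0-00,1-100
  23 | --111,-0-11
  25 | 11-01  (sole → essential)
  26 | --010  (sole → essential)
  28 | 1-100,1110-
  31 | --111,111-1
Essential prime implicants: --010, --111, -0-00, 11-01
Petrick residual → -0-11, 1-100
Minimum SOP uses 6 PIs: c'de' + cde + b'd'e' + b'de + acd'e' + abd'e

6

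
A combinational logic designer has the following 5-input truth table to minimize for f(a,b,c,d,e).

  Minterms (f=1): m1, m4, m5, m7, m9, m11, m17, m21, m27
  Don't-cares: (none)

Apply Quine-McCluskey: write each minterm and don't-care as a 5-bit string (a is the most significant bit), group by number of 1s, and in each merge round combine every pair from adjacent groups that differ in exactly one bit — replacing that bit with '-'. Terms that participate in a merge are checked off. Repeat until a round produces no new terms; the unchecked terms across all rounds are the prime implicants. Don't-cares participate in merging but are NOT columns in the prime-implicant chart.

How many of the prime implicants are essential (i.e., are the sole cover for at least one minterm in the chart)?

size-2^0 implicants → 00001(✓)  00100(✓)  00101(✓)  00111(✓)  01001(✓)  01011(✓)  10001(✓)  10101(✓)  11011(✓)
size-2^1 implicants → -0001(✓)  -0101(✓)  -1011  0-001  00-01(✓)  001-1  0010-  010-1  10-01(✓)
size-2^2 implicants → -0-01
Unchecked terms (primes): -0-01, -1011, 0-001, 001-1, 0010-, 010-1
Minterm coverage:
  m1 ⊆ -0-01,0-001
  m4 ⊆ 0010- [E]
  m5 ⊆ -0-01,001-1,0010-
  m7 ⊆ 001-1 [E]
  m9 ⊆ 0-001,010-1
  m11 ⊆ -1011,010-1
  m17 ⊆ -0-01 [E]
  m21 ⊆ -0-01 [E]
  m27 ⊆ -1011 [E]
E = {-0-01, -1011, 001-1, 0010-}

4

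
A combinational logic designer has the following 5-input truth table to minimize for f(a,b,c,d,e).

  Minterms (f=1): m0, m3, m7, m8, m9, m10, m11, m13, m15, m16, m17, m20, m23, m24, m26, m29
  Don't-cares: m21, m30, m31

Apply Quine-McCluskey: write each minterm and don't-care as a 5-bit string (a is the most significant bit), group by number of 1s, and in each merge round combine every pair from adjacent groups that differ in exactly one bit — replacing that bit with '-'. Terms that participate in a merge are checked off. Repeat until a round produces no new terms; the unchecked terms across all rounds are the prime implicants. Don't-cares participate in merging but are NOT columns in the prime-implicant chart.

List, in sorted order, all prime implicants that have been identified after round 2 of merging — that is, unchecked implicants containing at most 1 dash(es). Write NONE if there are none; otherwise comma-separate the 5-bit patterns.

size-2^0 implicants → 00000(✓)  00011(✓)  00111(✓)  01000(✓)  01001(✓)  01010(✓)  01011(✓)  01101(✓)  01111(✓)  10000(✓)  10001(✓)  10100(✓)  10101(✓)  10111(✓)  11000(✓)  11010(✓)  11101(✓)  11110(✓)  11111(✓)
size-2^1 implicants → -0000(✓)  -0111(✓)  -1000(✓)  -1010(✓)  -1101(✓)  -1111(✓)  0-000(✓)  0-011(✓)  0-111(✓)  00-11(✓)  01-01(✓)  01-11(✓)  010-0(✓)  010-1(✓)  0100-(✓)  0101-(✓)  011-1(✓)  1-000(✓)  1-101(✓)  1-111(✓)  10-00(✓)  10-01(✓)  1000-(✓)  101-1(✓)  1010-(✓)  11-10  110-0(✓)  111-1(✓)  1111-
size-2^2 implicants → --000  --111  -10-0  -11-1  0--11  01--1  010--  1-1-1  10-0-
Unchecked terms (primes): --000, --111, -10-0, -11-1, 0--11, 01--1, 010--, 1-1-1, 10-0-, 11-10, 1111-

11-10, 1111-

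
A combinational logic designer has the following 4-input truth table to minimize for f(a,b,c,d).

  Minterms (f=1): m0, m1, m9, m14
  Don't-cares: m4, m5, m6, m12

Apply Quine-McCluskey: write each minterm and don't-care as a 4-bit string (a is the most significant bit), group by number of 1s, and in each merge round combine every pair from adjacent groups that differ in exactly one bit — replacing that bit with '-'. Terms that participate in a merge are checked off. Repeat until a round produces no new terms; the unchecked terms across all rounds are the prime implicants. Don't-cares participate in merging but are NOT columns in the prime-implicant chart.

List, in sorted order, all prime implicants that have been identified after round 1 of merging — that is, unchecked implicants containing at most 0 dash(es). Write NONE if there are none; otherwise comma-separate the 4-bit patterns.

[col 0] 0000*, 0001*, 0100*, 0101*, 0110*, 1001*, 1100*, 1110*
[col 1] -001, -100*, -110*, 0-00*, 0-01*, 000-*, 01-0*, 010-*, 11-0*
[col 2] -1-0, 0-0-
Prime implicants: -001, -1-0, 0-0-

NONE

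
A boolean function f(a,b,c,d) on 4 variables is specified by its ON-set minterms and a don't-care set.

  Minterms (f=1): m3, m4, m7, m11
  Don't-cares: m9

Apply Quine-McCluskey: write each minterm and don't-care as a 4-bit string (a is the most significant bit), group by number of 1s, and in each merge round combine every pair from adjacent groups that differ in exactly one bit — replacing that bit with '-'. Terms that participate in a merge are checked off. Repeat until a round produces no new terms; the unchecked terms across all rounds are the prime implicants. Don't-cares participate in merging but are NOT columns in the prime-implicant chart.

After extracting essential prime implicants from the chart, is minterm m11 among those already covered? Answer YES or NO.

NO

size-2^0 implicants → 0011(✓)  0100  0111(✓)  1001(✓)  1011(✓)
size-2^1 implicants → -011  0-11  10-1
Unchecked terms (primes): -011, 0-11, 0100, 10-1
Minterm coverage:
  m3 ⊆ -011,0-11
  m4 ⊆ 0100 [E]
  m7 ⊆ 0-11 [E]
  m11 ⊆ -011,10-1
E = {0-11, 0100}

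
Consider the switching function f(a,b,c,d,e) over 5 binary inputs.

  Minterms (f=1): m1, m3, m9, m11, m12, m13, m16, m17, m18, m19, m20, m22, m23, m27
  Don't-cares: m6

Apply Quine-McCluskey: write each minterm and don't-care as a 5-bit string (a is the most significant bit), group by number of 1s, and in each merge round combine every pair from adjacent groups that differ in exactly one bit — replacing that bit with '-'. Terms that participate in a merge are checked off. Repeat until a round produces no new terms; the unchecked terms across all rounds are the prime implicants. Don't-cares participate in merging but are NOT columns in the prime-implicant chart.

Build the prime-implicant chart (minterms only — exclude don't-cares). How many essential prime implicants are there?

4

Round 0: 00001✓ 00011✓ 00110✓ 01001✓ 01011✓ 01100✓ 01101✓ 10000✓ 10001✓ 10010✓ 10011✓ 10100✓ 10110✓ 10111✓ 11011✓
Round 1: -0001✓ -0011✓ -0110 -1011✓ 0-001✓ 0-011✓ 000-1✓ 01-01 010-1✓ 0110- 1-011✓ 10-00✓ 10-10✓ 10-11✓ 100-0✓ 100-1✓ 1000-✓ 1001-✓ 101-0✓ 1011-✓
Round 2: --011 -00-1 0-0-1 10--0 10-1- 100--
PIs = {--011, -00-1, -0110, 0-0-1, 01-01, 0110-, 10--0, 10-1-, 100--}
Coverage chart:
  m1: -00-1,0-0-1
  m3: --011,-00-1,0-0-1
  m9: 0-0-1,01-01
  m11: --011,0-0-1
  m12: 0110- ←essential
  m13: 01-01,0110-
  m16: 10--0,100--
  m17: -00-1,100--
  m18: 10--0,10-1-,100--
  m19: --011,-00-1,10-1-,100--
  m20: 10--0 ←essential
  m22: -0110,10--0,10-1-
  m23: 10-1- ←essential
  m27: --011 ←essential
Essential: --011, 0110-, 10--0, 10-1-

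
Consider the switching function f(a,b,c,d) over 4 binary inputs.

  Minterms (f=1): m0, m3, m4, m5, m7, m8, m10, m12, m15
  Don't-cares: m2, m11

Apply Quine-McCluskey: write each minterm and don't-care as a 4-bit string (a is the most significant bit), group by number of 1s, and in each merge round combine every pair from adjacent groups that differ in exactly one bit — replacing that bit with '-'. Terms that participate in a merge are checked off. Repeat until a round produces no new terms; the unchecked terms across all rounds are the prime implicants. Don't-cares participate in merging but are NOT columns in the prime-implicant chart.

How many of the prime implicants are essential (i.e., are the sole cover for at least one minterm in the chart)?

size-2^0 implicants → 0000(✓)  0010(✓)  0011(✓)  0100(✓)  0101(✓)  0111(✓)  1000(✓)  1010(✓)  1011(✓)  1100(✓)  1111(✓)
size-2^1 implicants → -000(✓)  -010(✓)  -011(✓)  -100(✓)  -111(✓)  0-00(✓)  0-11(✓)  00-0(✓)  001-(✓)  01-1  010-  1-00(✓)  1-11(✓)  10-0(✓)  101-(✓)
size-2^2 implicants → --00  --11  -0-0  -01-
Unchecked terms (primes): --00, --11, -0-0, -01-, 01-1, 010-
Minterm coverage:
  m0 ⊆ --00,-0-0
  m3 ⊆ --11,-01-
  m4 ⊆ --00,010-
  m5 ⊆ 01-1,010-
  m7 ⊆ --11,01-1
  m8 ⊆ --00,-0-0
  m10 ⊆ -0-0,-01-
  m12 ⊆ --00 [E]
  m15 ⊆ --11 [E]
E = {--00, --11}

2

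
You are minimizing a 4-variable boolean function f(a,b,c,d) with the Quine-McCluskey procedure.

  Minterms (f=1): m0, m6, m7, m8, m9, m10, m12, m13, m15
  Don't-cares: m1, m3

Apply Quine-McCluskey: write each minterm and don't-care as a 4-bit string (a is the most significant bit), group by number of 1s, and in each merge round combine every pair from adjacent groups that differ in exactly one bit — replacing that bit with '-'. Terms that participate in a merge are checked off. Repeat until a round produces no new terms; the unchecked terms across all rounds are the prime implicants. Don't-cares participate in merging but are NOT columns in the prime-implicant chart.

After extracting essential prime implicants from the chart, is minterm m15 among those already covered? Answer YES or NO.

size-2^0 implicants → 0000(✓)  0001(✓)  0011(✓)  0110(✓)  0111(✓)  1000(✓)  1001(✓)  1010(✓)  1100(✓)  1101(✓)  1111(✓)
size-2^1 implicants → -000(✓)  -001(✓)  -111  0-11  00-1  000-(✓)  011-  1-00(✓)  1-01(✓)  10-0  100-(✓)  11-1  110-(✓)
size-2^2 implicants → -00-  1-0-
Unchecked terms (primes): -00-, -111, 0-11, 00-1, 011-, 1-0-, 10-0, 11-1
Minterm coverage:
  m0 ⊆ -00- [E]
  m6 ⊆ 011- [E]
  m7 ⊆ -111,0-11,011-
  m8 ⊆ -00-,1-0-,10-0
  m9 ⊆ -00-,1-0-
  m10 ⊆ 10-0 [E]
  m12 ⊆ 1-0- [E]
  m13 ⊆ 1-0-,11-1
  m15 ⊆ -111,11-1
E = {-00-, 011-, 1-0-, 10-0}

NO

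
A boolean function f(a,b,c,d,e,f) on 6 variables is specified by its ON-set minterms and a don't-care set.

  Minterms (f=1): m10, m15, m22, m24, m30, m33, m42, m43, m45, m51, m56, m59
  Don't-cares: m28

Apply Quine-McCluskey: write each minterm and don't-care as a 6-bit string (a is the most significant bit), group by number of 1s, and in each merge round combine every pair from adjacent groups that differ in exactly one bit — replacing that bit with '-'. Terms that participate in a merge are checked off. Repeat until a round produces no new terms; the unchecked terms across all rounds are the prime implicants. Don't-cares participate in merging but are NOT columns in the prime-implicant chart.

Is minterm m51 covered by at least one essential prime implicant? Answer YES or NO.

[col 0] 001010*, 001111, 010110*, 011000*, 011100*, 011110*, 100001, 101010*, 101011*, 101101, 110011*, 111000*, 111011*
[col 1] -01010, -11000, 01-110, 011-00, 0111-0, 1-1011, 10101-, 11-011
Prime implicants: -01010, -11000, 001111, 01-110, 011-00, 0111-0, 1-1011, 100001, 10101-, 101101, 11-011
PI chart (minterm → PIs covering it):
  10 | -01010  (sole → essential)
  15 | 001111  (sole → essential)
  22 | 01-110  (sole → essential)
  24 | -11000,011-00
  30 | 01-110,0111-0
  33 | 100001  (sole → essential)
  42 | -01010,10101-
  43 | 1-1011,10101-
  45 | 101101  (sole → essential)
  51 | 11-011  (sole → essential)
  56 | -11000  (sole → essential)
  59 | 1-1011,11-011
Essential prime implicants: -01010, -11000, 001111, 01-110, 100001, 101101, 11-011

YES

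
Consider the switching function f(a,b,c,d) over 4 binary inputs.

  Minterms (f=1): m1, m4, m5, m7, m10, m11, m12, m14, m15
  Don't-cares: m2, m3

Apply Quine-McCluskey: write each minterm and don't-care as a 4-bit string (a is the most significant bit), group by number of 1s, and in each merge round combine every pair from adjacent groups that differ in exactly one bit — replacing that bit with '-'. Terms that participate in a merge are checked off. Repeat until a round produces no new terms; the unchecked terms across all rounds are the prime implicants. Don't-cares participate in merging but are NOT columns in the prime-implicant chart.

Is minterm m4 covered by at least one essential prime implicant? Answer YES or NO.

NO

[col 0] 0001*, 0010*, 0011*, 0100*, 0101*, 0111*, 1010*, 1011*, 1100*, 1110*, 1111*
[col 1] -010*, -011*, -100, -111*, 0-01*, 0-11*, 00-1*, 001-*, 01-1*, 010-, 1-10*, 1-11*, 101-*, 11-0, 111-*
[col 2] --11, -01-, 0--1, 1-1-
Prime implicants: --11, -01-, -100, 0--1, 010-, 1-1-, 11-0
PI chart (minterm → PIs covering it):
  1 | 0--1  (sole → essential)
  4 | -100,010-
  5 | 0--1,010-
  7 | --11,0--1
  10 | -01-,1-1-
  11 | --11,-01-,1-1-
  12 | -100,11-0
  14 | 1-1-,11-0
  15 | --11,1-1-
Essential prime implicants: 0--1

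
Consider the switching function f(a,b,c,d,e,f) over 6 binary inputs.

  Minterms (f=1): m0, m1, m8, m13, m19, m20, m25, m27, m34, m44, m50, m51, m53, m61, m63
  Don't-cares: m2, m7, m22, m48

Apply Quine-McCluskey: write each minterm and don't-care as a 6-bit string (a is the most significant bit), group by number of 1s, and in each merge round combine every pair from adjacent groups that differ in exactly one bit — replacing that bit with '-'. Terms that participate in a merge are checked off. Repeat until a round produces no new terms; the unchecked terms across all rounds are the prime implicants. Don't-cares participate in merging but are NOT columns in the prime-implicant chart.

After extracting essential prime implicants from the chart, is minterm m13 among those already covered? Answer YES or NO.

[col 0] 000000*, 000001*, 000010*, 000111, 001000*, 001101, 010011*, 010100*, 010110*, 011001*, 011011*, 100010*, 101100, 110000*, 110010*, 110011*, 110101*, 111101*, 111111*
[col 1] -00010, -10011, 00-000, 0000-0, 00000-, 01-011, 0101-0, 0110-1, 1-0010, 11-101, 1100-0, 11001-, 1111-1
Prime implicants: -00010, -10011, 00-000, 0000-0, 00000-, 000111, 001101, 01-011, 0101-0, 0110-1, 1-0010, 101100, 11-101, 1100-0, 11001-, 1111-1
PI chart (minterm → PIs covering it):
  0 | 00-000,0000-0,00000-
  1 | 00000-  (sole → essential)
  8 | 00-000  (sole → essential)
  13 | 001101  (sole → essential)
  19 | -10011,01-011
  20 | 0101-0  (sole → essential)
  25 | 0110-1  (sole → essential)
  27 | 01-011,0110-1
  34 | -00010,1-0010
  44 | 101100  (sole → essential)
  50 | 1-0010,1100-0,11001-
  51 | -10011,11001-
  53 | 11-101  (sole → essential)
  61 | 11-101,1111-1
  63 | 1111-1  (sole → essential)
Essential prime implicants: 00-000, 00000-, 001101, 0101-0, 0110-1, 101100, 11-101, 1111-1

YES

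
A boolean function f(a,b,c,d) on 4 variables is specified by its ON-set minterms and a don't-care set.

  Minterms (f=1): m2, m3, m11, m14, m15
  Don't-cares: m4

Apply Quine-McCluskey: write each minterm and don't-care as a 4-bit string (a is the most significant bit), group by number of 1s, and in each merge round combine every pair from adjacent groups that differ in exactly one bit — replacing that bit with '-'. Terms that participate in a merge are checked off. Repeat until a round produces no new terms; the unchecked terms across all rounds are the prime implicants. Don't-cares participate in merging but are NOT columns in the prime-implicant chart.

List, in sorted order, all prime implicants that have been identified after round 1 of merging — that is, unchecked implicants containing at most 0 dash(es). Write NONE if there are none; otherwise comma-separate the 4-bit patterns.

Round 0: 0010✓ 0011✓ 0100 1011✓ 1110✓ 1111✓
Round 1: -011 001- 1-11 111-
PIs = {-011, 001-, 0100, 1-11, 111-}

0100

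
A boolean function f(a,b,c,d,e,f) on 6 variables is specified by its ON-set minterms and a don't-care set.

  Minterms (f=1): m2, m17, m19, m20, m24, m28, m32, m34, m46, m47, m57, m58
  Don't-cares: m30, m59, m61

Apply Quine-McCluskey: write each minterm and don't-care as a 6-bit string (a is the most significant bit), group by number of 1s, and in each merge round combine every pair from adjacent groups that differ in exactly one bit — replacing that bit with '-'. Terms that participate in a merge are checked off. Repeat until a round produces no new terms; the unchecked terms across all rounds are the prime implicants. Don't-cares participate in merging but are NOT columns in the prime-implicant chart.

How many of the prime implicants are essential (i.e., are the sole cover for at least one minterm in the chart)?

7

Round 0: 000010✓ 010001✓ 010011✓ 010100✓ 011000✓ 011100✓ 011110✓ 100000✓ 100010✓ 101110✓ 101111✓ 111001✓ 111010✓ 111011✓ 111101✓
Round 1: -00010 01-100 0100-1 011-00 0111-0 1000-0 10111- 111-01 1110-1 11101-
PIs = {-00010, 01-100, 0100-1, 011-00, 0111-0, 1000-0, 10111-, 111-01, 1110-1, 11101-}
Coverage chart:
  m2: -00010 ←essential
  m17: 0100-1 ←essential
  m19: 0100-1 ←essential
  m20: 01-100 ←essential
  m24: 011-00 ←essential
  m28: 01-100,011-00,0111-0
  m32: 1000-0 ←essential
  m34: -00010,1000-0
  m46: 10111- ←essential
  m47: 10111- ←essential
  m57: 111-01,1110-1
  m58: 11101- ←essential
Essential: -00010, 01-100, 0100-1, 011-00, 1000-0, 10111-, 11101-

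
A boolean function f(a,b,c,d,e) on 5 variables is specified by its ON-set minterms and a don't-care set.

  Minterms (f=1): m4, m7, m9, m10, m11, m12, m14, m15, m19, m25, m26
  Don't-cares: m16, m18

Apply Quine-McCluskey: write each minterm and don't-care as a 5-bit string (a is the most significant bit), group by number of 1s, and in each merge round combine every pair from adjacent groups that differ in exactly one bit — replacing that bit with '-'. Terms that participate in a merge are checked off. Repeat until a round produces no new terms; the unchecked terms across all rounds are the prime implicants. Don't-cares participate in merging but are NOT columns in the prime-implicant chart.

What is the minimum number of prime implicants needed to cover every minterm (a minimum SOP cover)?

[col 0] 00100*, 00111*, 01001*, 01010*, 01011*, 01100*, 01110*, 01111*, 10000*, 10010*, 10011*, 11001*, 11010*
[col 1] -1001, -1010, 0-100, 0-111, 01-10*, 01-11*, 010-1, 0101-*, 011-0, 0111-*, 1-010, 100-0, 1001-
[col 2] 01-1-
Prime implicants: -1001, -1010, 0-100, 0-111, 01-1-, 010-1, 011-0, 1-010, 100-0, 1001-
PI chart (minterm → PIs covering it):
  4 | 0-100  (sole → essential)
  7 | 0-111  (sole → essential)
  9 | -1001,010-1
  10 | -1010,01-1-
  11 | 01-1-,010-1
  12 | 0-100,011-0
  14 | 01-1-,011-0
  15 | 0-111,01-1-
  19 | 1001-  (sole → essential)
  25 | -1001  (sole → essential)
  26 | -1010,1-010
Essential prime implicants: -1001, 0-100, 0-111, 1001-
Petrick residual → -1010, 01-1-
Minimum SOP uses 6 PIs: bc'd'e + bc'de' + a'cd'e' + a'cde + a'bd + ab'c'd

6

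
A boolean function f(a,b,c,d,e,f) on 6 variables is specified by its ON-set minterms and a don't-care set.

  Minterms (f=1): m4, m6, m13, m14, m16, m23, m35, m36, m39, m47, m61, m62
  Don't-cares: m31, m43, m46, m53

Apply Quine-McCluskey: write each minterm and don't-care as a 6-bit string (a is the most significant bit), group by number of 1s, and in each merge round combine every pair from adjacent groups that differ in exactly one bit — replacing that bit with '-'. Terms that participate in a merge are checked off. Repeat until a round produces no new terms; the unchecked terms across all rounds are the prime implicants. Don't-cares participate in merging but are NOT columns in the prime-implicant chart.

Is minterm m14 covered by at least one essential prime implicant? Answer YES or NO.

NO

size-2^0 implicants → 000100(✓)  000110(✓)  001101  001110(✓)  010000  010111(✓)  011111(✓)  100011(✓)  100100(✓)  100111(✓)  101011(✓)  101110(✓)  101111(✓)  110101(✓)  111101(✓)  111110(✓)
size-2^1 implicants → -00100  -01110  00-110  0001-0  01-111  1-1110  10-011(✓)  10-111(✓)  100-11(✓)  101-11(✓)  10111-  11-101
size-2^2 implicants → 10--11
Unchecked terms (primes): -00100, -01110, 00-110, 0001-0, 001101, 01-111, 010000, 1-1110, 10--11, 10111-, 11-101
Minterm coverage:
  m4 ⊆ -00100,0001-0
  m6 ⊆ 00-110,0001-0
  m13 ⊆ 001101 [E]
  m14 ⊆ -01110,00-110
  m16 ⊆ 010000 [E]
  m23 ⊆ 01-111 [E]
  m35 ⊆ 10--11 [E]
  m36 ⊆ -00100 [E]
  m39 ⊆ 10--11 [E]
  m47 ⊆ 10--11,10111-
  m61 ⊆ 11-101 [E]
  m62 ⊆ 1-1110 [E]
E = {-00100, 001101, 01-111, 010000, 1-1110, 10--11, 11-101}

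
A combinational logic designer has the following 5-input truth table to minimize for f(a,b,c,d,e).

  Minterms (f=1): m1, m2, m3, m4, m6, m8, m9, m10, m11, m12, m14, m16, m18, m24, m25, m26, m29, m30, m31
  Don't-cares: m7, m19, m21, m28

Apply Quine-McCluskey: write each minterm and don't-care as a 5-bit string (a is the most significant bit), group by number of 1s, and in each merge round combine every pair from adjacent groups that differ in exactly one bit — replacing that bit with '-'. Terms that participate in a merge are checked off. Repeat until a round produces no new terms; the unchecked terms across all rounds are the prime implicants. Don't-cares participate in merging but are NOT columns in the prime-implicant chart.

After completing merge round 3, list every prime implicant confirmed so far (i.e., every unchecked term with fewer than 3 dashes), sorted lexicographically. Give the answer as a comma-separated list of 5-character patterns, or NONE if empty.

Round 0: 00001✓ 00010✓ 00011✓ 00100✓ 00110✓ 00111✓ 01000✓ 01001✓ 01010✓ 01011✓ 01100✓ 01110✓ 10000✓ 10010✓ 10011✓ 10101✓ 11000✓ 11001✓ 11010✓ 11100✓ 11101✓ 11110✓ 11111✓
Round 1: -0010✓ -0011✓ -1000✓ -1001✓ -1010✓ -1100✓ -1110✓ 0-001✓ 0-010✓ 0-011✓ 0-100✓ 0-110✓ 00-10✓ 00-11✓ 000-1✓ 0001-✓ 001-0✓ 0011-✓ 01-00✓ 01-10✓ 010-0✓ 010-1✓ 0100-✓ 0101-✓ 011-0✓ 1-000✓ 1-010✓ 1-101 100-0✓ 1001-✓ 11-00✓ 11-01✓ 11-10✓ 110-0✓ 1100-✓ 111-0✓ 111-1✓ 1110-✓ 1111-✓
Round 2: --010 -001- -1-00✓ -1-10✓ -10-0✓ -100- -11-0✓ 0--10 0-0-1 0-01- 0-1-0 00-1- 01--0✓ 010-- 1-0-0 11--0✓ 11-0- 111--
Round 3: -1--0
PIs = {--010, -001-, -1--0, -100-, 0--10, 0-0-1, 0-01-, 0-1-0, 00-1-, 010--, 1-0-0, 1-101, 11-0-, 111--}

--010, -001-, -100-, 0--10, 0-0-1, 0-01-, 0-1-0, 00-1-, 010--, 1-0-0, 1-101, 11-0-, 111--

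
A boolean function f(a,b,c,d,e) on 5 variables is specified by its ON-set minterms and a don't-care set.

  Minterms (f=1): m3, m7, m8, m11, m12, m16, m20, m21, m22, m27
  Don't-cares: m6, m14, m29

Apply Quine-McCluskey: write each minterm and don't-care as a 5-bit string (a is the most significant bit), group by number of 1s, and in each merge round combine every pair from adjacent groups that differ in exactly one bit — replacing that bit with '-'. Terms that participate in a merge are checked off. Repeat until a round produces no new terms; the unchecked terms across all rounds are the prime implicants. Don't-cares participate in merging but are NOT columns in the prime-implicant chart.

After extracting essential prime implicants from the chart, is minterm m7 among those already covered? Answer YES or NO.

NO

size-2^0 implicants → 00011(✓)  00110(✓)  00111(✓)  01000(✓)  01011(✓)  01100(✓)  01110(✓)  10000(✓)  10100(✓)  10101(✓)  10110(✓)  11011(✓)  11101(✓)
size-2^1 implicants → -0110  -1011  0-011  0-110  00-11  0011-  01-00  011-0  1-101  10-00  101-0  1010-
Unchecked terms (primes): -0110, -1011, 0-011, 0-110, 00-11, 0011-, 01-00, 011-0, 1-101, 10-00, 101-0, 1010-
Minterm coverage:
  m3 ⊆ 0-011,00-11
  m7 ⊆ 00-11,0011-
  m8 ⊆ 01-00 [E]
  m11 ⊆ -1011,0-011
  m12 ⊆ 01-00,011-0
  m16 ⊆ 10-00 [E]
  m20 ⊆ 10-00,101-0,1010-
  m21 ⊆ 1-101,1010-
  m22 ⊆ -0110,101-0
  m27 ⊆ -1011 [E]
E = {-1011, 01-00, 10-00}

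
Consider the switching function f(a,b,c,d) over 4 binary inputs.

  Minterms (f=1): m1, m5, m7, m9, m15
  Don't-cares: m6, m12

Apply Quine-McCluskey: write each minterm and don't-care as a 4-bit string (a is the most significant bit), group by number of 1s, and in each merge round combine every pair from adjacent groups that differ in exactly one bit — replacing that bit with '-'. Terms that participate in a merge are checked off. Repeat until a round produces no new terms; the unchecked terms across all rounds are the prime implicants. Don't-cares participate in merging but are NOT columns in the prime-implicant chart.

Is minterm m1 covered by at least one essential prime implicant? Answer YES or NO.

YES

[col 0] 0001*, 0101*, 0110*, 0111*, 1001*, 1100, 1111*
[col 1] -001, -111, 0-01, 01-1, 011-
Prime implicants: -001, -111, 0-01, 01-1, 011-, 1100
PI chart (minterm → PIs covering it):
  1 | -001,0-01
  5 | 0-01,01-1
  7 | -111,01-1,011-
  9 | -001  (sole → essential)
  15 | -111  (sole → essential)
Essential prime implicants: -001, -111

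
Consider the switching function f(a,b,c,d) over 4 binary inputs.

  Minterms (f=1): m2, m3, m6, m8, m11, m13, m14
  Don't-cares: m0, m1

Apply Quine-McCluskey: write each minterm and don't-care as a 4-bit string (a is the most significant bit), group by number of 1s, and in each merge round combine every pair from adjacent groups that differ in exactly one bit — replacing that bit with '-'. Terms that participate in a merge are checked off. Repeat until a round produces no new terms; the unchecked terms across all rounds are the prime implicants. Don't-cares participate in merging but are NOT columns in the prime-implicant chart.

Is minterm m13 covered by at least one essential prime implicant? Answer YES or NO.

YES

size-2^0 implicants → 0000(✓)  0001(✓)  0010(✓)  0011(✓)  0110(✓)  1000(✓)  1011(✓)  1101  1110(✓)
size-2^1 implicants → -000  -011  -110  0-10  00-0(✓)  00-1(✓)  000-(✓)  001-(✓)
size-2^2 implicants → 00--
Unchecked terms (primes): -000, -011, -110, 0-10, 00--, 1101
Minterm coverage:
  m2 ⊆ 0-10,00--
  m3 ⊆ -011,00--
  m6 ⊆ -110,0-10
  m8 ⊆ -000 [E]
  m11 ⊆ -011 [E]
  m13 ⊆ 1101 [E]
  m14 ⊆ -110 [E]
E = {-000, -011, -110, 1101}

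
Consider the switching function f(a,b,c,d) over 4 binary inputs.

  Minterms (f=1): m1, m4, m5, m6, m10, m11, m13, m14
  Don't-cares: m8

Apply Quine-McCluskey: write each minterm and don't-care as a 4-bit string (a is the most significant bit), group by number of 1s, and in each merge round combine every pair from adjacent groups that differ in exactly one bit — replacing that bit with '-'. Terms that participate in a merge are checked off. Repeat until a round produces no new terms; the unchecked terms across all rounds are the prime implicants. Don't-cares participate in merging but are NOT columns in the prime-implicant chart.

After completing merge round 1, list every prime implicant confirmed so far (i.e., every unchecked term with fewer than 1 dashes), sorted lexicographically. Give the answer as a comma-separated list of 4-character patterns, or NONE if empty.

size-2^0 implicants → 0001(✓)  0100(✓)  0101(✓)  0110(✓)  1000(✓)  1010(✓)  1011(✓)  1101(✓)  1110(✓)
size-2^1 implicants → -101  -110  0-01  01-0  010-  1-10  10-0  101-
Unchecked terms (primes): -101, -110, 0-01, 01-0, 010-, 1-10, 10-0, 101-

NONE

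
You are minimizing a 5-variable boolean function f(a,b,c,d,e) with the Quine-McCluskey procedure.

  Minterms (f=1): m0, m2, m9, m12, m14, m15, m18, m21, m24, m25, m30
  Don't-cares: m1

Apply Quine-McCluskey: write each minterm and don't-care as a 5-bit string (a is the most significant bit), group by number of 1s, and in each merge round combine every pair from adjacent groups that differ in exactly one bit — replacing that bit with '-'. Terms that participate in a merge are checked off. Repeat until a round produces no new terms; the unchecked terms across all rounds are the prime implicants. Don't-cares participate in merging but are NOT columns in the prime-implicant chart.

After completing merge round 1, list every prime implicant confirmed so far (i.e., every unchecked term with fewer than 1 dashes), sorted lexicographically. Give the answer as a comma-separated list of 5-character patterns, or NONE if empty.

Round 0: 00000✓ 00001✓ 00010✓ 01001✓ 01100✓ 01110✓ 01111✓ 10010✓ 10101 11000✓ 11001✓ 11110✓
Round 1: -0010 -1001 -1110 0-001 000-0 0000- 011-0 0111- 1100-
PIs = {-0010, -1001, -1110, 0-001, 000-0, 0000-, 011-0, 0111-, 10101, 1100-}

10101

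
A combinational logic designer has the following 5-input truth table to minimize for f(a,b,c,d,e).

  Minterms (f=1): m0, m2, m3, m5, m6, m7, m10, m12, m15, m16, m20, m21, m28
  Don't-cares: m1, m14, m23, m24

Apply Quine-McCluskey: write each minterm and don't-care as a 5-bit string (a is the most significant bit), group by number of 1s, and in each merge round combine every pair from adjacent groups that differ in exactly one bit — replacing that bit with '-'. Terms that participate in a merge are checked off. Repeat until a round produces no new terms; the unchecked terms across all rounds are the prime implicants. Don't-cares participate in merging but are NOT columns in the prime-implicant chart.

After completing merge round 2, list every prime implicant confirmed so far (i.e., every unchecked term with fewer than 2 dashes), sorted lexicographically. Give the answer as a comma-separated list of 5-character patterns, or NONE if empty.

-0000, -1100, 011-0, 1010-

size-2^0 implicants → 00000(✓)  00001(✓)  00010(✓)  00011(✓)  00101(✓)  00110(✓)  00111(✓)  01010(✓)  01100(✓)  01110(✓)  01111(✓)  10000(✓)  10100(✓)  10101(✓)  10111(✓)  11000(✓)  11100(✓)
size-2^1 implicants → -0000  -0101(✓)  -0111(✓)  -1100  0-010(✓)  0-110(✓)  0-111(✓)  00-01(✓)  00-10(✓)  00-11(✓)  000-0(✓)  000-1(✓)  0000-(✓)  0001-(✓)  001-1(✓)  0011-(✓)  01-10(✓)  011-0  0111-(✓)  1-000(✓)  1-100(✓)  10-00(✓)  101-1(✓)  1010-  11-00(✓)
size-2^2 implicants → -01-1  0--10  0-11-  00--1  00-1-  000--  1--00
Unchecked terms (primes): -0000, -01-1, -1100, 0--10, 0-11-, 00--1, 00-1-, 000--, 011-0, 1--00, 1010-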